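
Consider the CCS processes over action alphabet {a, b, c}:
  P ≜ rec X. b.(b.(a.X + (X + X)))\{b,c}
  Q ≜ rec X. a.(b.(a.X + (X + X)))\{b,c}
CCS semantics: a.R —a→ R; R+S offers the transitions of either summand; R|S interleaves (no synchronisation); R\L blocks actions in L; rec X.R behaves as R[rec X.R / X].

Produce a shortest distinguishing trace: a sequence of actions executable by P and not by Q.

P's transition system — 2 states:
  p0 = rec X. b.(b.(a.X + (X + X)))\{b,c} | --b--▸ p1
  p1 = (b.(a.(rec X. b.(b.(a.X + (X + X)))\{b,c}) + ((rec X. b.(b.(a.X + (X + X)))\{b,c}) + (rec X. b.(b.(a.X + (X + X)))\{b,c}))))\{b,c} | (no moves)
Q's transition system — 2 states:
  q0 = rec X. a.(b.(a.X + (X + X)))\{b,c} | --a--▸ q1
  q1 = (b.(a.(rec X. a.(b.(a.X + (X + X)))\{b,c}) + ((rec X. a.(b.(a.X + (X + X)))\{b,c}) + (rec X. a.(b.(a.X + (X + X)))\{b,c}))))\{b,c} | (no moves)
Executing b from P (initial set {p0}):
  [1] b ⇒ {p1}
  P completes σ.
Executing b from Q (initial set {q0}):
  [1] b ⇒ no successor for Q

b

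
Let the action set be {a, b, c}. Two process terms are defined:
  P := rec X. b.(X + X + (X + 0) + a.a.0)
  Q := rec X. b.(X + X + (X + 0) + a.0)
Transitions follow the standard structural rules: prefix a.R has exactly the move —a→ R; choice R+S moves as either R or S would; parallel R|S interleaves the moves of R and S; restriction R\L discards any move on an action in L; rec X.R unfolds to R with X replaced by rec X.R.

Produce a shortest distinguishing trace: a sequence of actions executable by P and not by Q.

baa

P's transition system — 4 states:
  m0 = rec X. b.(X + X + (X + 0) + a.a.0) ⊢ =b=> m1
  m1 = (rec X. b.(X + X + (X + 0) + a.a.0)) + (rec X. b.(X + X + (X + 0) + a.a.0)) + ((rec X. b.(X + X + (X + 0) + a.a.0)) + 0) + a.a.0 ⊢ =a=> m2, =b=> m1
  m2 = a.0 ⊢ =a=> m3
  m3 = 0 ⊢ deadlocked
Q's transition system — 3 states:
  n0 = rec X. b.(X + X + (X + 0) + a.0) ⊢ =b=> n1
  n1 = (rec X. b.(X + X + (X + 0) + a.0)) + (rec X. b.(X + X + (X + 0) + a.0)) + ((rec X. b.(X + X + (X + 0) + a.0)) + 0) + a.0 ⊢ =a=> n2, =b=> n1
  n2 = 0 ⊢ deadlocked
Executing baa from P (initial set {m0}):
  after b @ step 1: {m1}
  after a @ step 2: {m2}
  after a @ step 3: {m3}
  ✓ P
Executing baa from Q (initial set {n0}):
  after b @ step 1: {n1}
  after a @ step 2: {n2}
  after a @ step 3: no successor for Q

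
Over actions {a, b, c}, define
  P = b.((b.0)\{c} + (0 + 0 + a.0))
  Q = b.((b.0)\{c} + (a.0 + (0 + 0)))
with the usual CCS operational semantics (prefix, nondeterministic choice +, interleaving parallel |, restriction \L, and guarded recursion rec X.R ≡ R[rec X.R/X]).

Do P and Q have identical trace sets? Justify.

Reachable graph of P (4 states):
  m0 = b.((b.0)\{c} + (0 + 0 + a.0)) has moves -b-> m1
  m1 = (b.0)\{c} + (0 + 0 + a.0) has moves -a-> m2, -b-> m3
  m2 = 0 has moves deadlocked
  m3 = 0\{c} has moves deadlocked
Reachable graph of Q (4 states):
  n0 = b.((b.0)\{c} + (a.0 + (0 + 0))) has moves -b-> n1
  n1 = (b.0)\{c} + (a.0 + (0 + 0)) has moves -a-> n2, -b-> n3
  n2 = 0 has moves deadlocked
  n3 = 0\{c} has moves deadlocked
Partition-refinement fixed point:
  B0 = {m0, n0}
  B1 = {m1, n1}
  B2 = {m2, m3, n2, n3}
m0 ∈ B0, n0 ∈ B0 → same block
Bisimilar ⇒ trace-equivalent.

trace-equivalent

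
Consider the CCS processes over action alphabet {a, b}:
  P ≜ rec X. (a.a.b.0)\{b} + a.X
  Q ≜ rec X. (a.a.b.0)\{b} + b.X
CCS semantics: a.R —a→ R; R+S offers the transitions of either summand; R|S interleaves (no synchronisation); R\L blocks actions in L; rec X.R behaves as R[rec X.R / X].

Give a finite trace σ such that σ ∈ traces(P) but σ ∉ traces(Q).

P's transition system — 3 states:
  s0 = rec X. (a.a.b.0)\{b} + a.X → --a--▸ s0, --a--▸ s1
  s1 = (a.b.0)\{b} → --a--▸ s2
  s2 = (b.0)\{b} → ·
Q's transition system — 3 states:
  t0 = rec X. (a.a.b.0)\{b} + b.X → --a--▸ t1, --b--▸ t0
  t1 = (a.b.0)\{b} → --a--▸ t2
  t2 = (b.0)\{b} → ·
Executing aaa from P (initial set {s0}):
  [1] a ⇒ {s0, s1}
  [2] a ⇒ {s0, s1, s2}
  [3] a ⇒ {s0, s1, s2}
  — P admits the full trace.
Executing aaa from Q (initial set {t0}):
  [1] a ⇒ {t1}
  [2] a ⇒ {t2}
  [3] a ⇒ no successor for Q

aaa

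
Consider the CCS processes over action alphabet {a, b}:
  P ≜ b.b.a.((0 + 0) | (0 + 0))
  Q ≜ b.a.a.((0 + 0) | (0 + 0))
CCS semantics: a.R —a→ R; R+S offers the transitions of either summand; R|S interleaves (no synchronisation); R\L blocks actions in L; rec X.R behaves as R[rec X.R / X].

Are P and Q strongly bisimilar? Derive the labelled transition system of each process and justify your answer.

Reachable graph of P (4 states):
  p0 = b.b.a.((0 + 0) | (0 + 0)) → —b→ p1
  p1 = b.a.((0 + 0) | (0 + 0)) → —b→ p2
  p2 = a.((0 + 0) | (0 + 0)) → —a→ p3
  p3 = (0 + 0) | (0 + 0) → ·
Reachable graph of Q (4 states):
  q0 = b.a.a.((0 + 0) | (0 + 0)) → —b→ q1
  q1 = a.a.((0 + 0) | (0 + 0)) → —a→ q2
  q2 = a.((0 + 0) | (0 + 0)) → —a→ q3
  q3 = (0 + 0) | (0 + 0) → ·
Partition-refinement fixed point:
  B0 = {p0}
  B1 = {p1}
  B2 = {p2, q2}
  B3 = {p3, q3}
  B4 = {q0}
  B5 = {q1}
p0 ∈ B0, q0 ∈ B4 → different blocks

P ≁ Q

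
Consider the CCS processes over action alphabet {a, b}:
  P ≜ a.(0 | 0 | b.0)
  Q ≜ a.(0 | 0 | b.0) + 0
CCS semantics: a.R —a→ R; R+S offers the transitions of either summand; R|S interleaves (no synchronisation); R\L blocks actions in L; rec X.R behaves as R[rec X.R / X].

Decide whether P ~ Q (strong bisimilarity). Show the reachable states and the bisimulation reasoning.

P ~ Q

Reachable graph of P (3 states):
  s0 = a.(0 | 0 | b.0) → —a→ s1
  s1 = 0 | 0 | b.0 → —b→ s2
  s2 = 0 | 0 | 0 → (no moves)
Reachable graph of Q (3 states):
  t0 = a.(0 | 0 | b.0) + 0 → —a→ t1
  t1 = 0 | 0 | b.0 → —b→ t2
  t2 = 0 | 0 | 0 → (no moves)
Partition-refinement fixed point:
  B0 = {s0, t0}
  B1 = {s1, t1}
  B2 = {s2, t2}
s0 ∈ B0, t0 ∈ B0 → same block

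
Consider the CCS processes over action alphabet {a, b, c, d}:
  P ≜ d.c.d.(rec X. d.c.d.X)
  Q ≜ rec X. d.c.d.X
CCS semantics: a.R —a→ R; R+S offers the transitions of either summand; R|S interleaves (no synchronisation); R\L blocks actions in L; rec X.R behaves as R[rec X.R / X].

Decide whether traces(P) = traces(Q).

Reachable graph of P (4 states):
  p0 = d.c.d.(rec X. d.c.d.X) | ··d··> p1
  p1 = c.d.(rec X. d.c.d.X) | ··c··> p2
  p2 = d.(rec X. d.c.d.X) | ··d··> p3
  p3 = rec X. d.c.d.X | ··d··> p1
Reachable graph of Q (3 states):
  q0 = rec X. d.c.d.X | ··d··> q1
  q1 = c.d.(rec X. d.c.d.X) | ··c··> q2
  q2 = d.(rec X. d.c.d.X) | ··d··> q0
Partition-refinement fixed point:
  B0 = {p0, p3, q0}
  B1 = {p1, q1}
  B2 = {p2, q2}
p0 ∈ B0, q0 ∈ B0 → same block
Bisimilar ⇒ trace-equivalent.

trace-equivalent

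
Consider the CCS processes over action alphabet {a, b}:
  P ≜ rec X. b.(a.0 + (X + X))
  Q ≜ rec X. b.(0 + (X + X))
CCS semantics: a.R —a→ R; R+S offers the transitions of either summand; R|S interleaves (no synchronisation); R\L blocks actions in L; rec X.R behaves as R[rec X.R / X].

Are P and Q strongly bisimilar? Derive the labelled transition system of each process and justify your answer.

Reachable graph of P (3 states):
  u0 = rec X. b.(a.0 + (X + X)) has moves ··b··> u1
  u1 = a.0 + ((rec X. b.(a.0 + (X + X))) + (rec X. b.(a.0 + (X + X)))) has moves ··a··> u2, ··b··> u1
  u2 = 0 has moves (no moves)
Reachable graph of Q (2 states):
  v0 = rec X. b.(0 + (X + X)) has moves ··b··> v1
  v1 = 0 + ((rec X. b.(0 + (X + X))) + (rec X. b.(0 + (X + X)))) has moves ··b··> v1
Partition-refinement fixed point:
  B0 = {u0}
  B1 = {u1}
  B2 = {u2}
  B3 = {v0, v1}
u0 ∈ B0, v0 ∈ B3 → different blocks

not bisimilar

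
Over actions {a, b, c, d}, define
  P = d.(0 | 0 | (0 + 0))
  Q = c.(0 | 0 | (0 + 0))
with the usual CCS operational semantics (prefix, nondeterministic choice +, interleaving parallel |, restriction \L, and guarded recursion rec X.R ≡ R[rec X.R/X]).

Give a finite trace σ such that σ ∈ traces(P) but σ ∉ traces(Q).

P's transition system — 2 states:
  s0 = d.(0 | 0 | (0 + 0)) ⊢ --d--▸ s1
  s1 = 0 | 0 | (0 + 0) ⊢ deadlocked
Q's transition system — 2 states:
  t0 = c.(0 | 0 | (0 + 0)) ⊢ --c--▸ t1
  t1 = 0 | 0 | (0 + 0) ⊢ deadlocked
Executing d from P (initial set {s0}):
  after d @ step 1: {s1}
  P completes σ.
Executing d from Q (initial set {t0}):
  after d @ step 1: no successor for Q

d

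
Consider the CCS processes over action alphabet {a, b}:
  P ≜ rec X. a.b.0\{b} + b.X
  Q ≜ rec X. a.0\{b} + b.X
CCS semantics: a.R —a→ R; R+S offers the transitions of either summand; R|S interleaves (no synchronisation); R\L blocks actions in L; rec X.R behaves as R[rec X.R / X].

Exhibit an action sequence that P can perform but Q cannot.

P's transition system — 3 states:
  m0 = rec X. a.b.0\{b} + b.X :: --a--▸ m1, --b--▸ m0
  m1 = b.0\{b} :: --b--▸ m2
  m2 = 0\{b} :: (no moves)
Q's transition system — 2 states:
  n0 = rec X. a.0\{b} + b.X :: --a--▸ n1, --b--▸ n0
  n1 = 0\{b} :: (no moves)
Executing ab from P (initial set {m0}):
  after a @ step 1: {m1}
  after b @ step 2: {m2}
  P completes σ.
Executing ab from Q (initial set {n0}):
  after a @ step 1: {n1}
  after b @ step 2: no successor for Q

ab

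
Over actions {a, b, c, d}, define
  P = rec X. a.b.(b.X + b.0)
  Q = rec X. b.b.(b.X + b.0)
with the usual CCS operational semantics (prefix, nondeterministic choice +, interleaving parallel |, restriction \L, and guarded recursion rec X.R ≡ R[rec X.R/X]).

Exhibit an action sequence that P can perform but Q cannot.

Reachable graph of P (4 states):
  m0 = rec X. a.b.(b.X + b.0) | --a--▸ m1
  m1 = b.(b.(rec X. a.b.(b.X + b.0)) + b.0) | --b--▸ m2
  m2 = b.(rec X. a.b.(b.X + b.0)) + b.0 | --b--▸ m0, --b--▸ m3
  m3 = 0 | deadlocked
Reachable graph of Q (4 states):
  n0 = rec X. b.b.(b.X + b.0) | --b--▸ n1
  n1 = b.(b.(rec X. b.b.(b.X + b.0)) + b.0) | --b--▸ n2
  n2 = b.(rec X. b.b.(b.X + b.0)) + b.0 | --b--▸ n0, --b--▸ n3
  n3 = 0 | deadlocked
Trace ⟨a⟩ through P, begin at {m0}:
  after a @ step 1: {m1}
  P completes σ.
Trace ⟨a⟩ through Q, begin at {n0}:
  after a @ step 1: ∅  — Q cannot continue

a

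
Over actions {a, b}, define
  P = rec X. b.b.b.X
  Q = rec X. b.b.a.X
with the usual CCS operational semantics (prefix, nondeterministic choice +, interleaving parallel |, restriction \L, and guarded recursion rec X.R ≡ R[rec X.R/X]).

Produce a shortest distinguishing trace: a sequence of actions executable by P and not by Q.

bbb

P's transition system — 3 states:
  u0 = rec X. b.b.b.X :: —b→ u1
  u1 = b.b.(rec X. b.b.b.X) :: —b→ u2
  u2 = b.(rec X. b.b.b.X) :: —b→ u0
Q's transition system — 3 states:
  v0 = rec X. b.b.a.X :: —b→ v1
  v1 = b.a.(rec X. b.b.a.X) :: —b→ v2
  v2 = a.(rec X. b.b.a.X) :: —a→ v0
Run σ = ⟨bbb⟩ on P: start {u0}
  [1] b ⇒ {u1}
  [2] b ⇒ {u2}
  [3] b ⇒ {u0}
  — P admits the full trace.
Run σ = ⟨bbb⟩ on Q: start {v0}
  [1] b ⇒ {v1}
  [2] b ⇒ {v2}
  [3] b ⇒ ∅ (Q stuck)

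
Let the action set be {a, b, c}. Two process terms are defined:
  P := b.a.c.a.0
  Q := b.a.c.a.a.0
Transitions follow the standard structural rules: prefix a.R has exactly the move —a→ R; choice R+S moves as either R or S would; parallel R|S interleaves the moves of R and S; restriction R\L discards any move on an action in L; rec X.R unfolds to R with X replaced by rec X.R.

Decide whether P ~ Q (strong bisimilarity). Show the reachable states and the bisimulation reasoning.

P's transition system — 5 states:
  u0 = b.a.c.a.0 | -b-> u1
  u1 = a.c.a.0 | -a-> u2
  u2 = c.a.0 | -c-> u3
  u3 = a.0 | -a-> u4
  u4 = 0 | stopped
Q's transition system — 6 states:
  v0 = b.a.c.a.a.0 | -b-> v1
  v1 = a.c.a.a.0 | -a-> v2
  v2 = c.a.a.0 | -c-> v3
  v3 = a.a.0 | -a-> v4
  v4 = a.0 | -a-> v5
  v5 = 0 | stopped
Coarsest stable partition (strong bisimilarity classes):
  B0 = {u0}
  B1 = {u1}
  B2 = {u2}
  B3 = {u3, v4}
  B4 = {u4, v5}
  B5 = {v0}
  B6 = {v1}
  B7 = {v2}
  B8 = {v3}
u0 ∈ B0, v0 ∈ B5 → different blocks

NO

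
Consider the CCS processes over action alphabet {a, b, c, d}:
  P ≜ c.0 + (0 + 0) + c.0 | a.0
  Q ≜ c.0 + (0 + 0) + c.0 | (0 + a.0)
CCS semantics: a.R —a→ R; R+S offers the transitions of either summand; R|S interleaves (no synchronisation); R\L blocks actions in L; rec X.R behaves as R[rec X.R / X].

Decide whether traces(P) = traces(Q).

P's transition system — 5 states:
  s0 = c.0 + (0 + 0) + c.0 | a.0 → ··a··> s1, ··c··> s2, ··c··> s3
  s1 = c.0 | 0 → ··c··> s4
  s2 = 0 → (no moves)
  s3 = 0 | a.0 → ··a··> s4
  s4 = 0 | 0 → (no moves)
Q's transition system — 5 states:
  t0 = c.0 + (0 + 0) + c.0 | (0 + a.0) → ··a··> t1, ··c··> t2, ··c··> t3
  t1 = c.0 | 0 → ··c··> t4
  t2 = 0 → (no moves)
  t3 = 0 | (0 + a.0) → ··a··> t4
  t4 = 0 | 0 → (no moves)
Coarsest stable partition (strong bisimilarity classes):
  B0 = {s0, t0}
  B1 = {s1, t1}
  B2 = {s2, s4, t2, t4}
  B3 = {s3, t3}
s0 ∈ B0, t0 ∈ B0 → same block
Bisimilar ⇒ trace-equivalent.

trace-equivalent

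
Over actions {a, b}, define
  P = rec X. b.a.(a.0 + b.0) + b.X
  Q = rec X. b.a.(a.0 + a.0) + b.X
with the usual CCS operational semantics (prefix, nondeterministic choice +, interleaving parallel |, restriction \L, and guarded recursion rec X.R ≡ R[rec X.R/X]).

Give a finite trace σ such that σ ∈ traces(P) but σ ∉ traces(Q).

P's transition system — 4 states:
  s0 = rec X. b.a.(a.0 + b.0) + b.X has moves --b--▸ s0, --b--▸ s1
  s1 = a.(a.0 + b.0) has moves --a--▸ s2
  s2 = a.0 + b.0 has moves --a--▸ s3, --b--▸ s3
  s3 = 0 has moves ·
Q's transition system — 4 states:
  t0 = rec X. b.a.(a.0 + a.0) + b.X has moves --b--▸ t0, --b--▸ t1
  t1 = a.(a.0 + a.0) has moves --a--▸ t2
  t2 = a.0 + a.0 has moves --a--▸ t3
  t3 = 0 has moves ·
Trace ⟨bab⟩ through P, begin at {s0}:
  after b @ step 1: {s0, s1}
  after a @ step 2: {s2}
  after b @ step 3: {s3}
  P completes σ.
Trace ⟨bab⟩ through Q, begin at {t0}:
  after b @ step 1: {t0, t1}
  after a @ step 2: {t2}
  after b @ step 3: ∅  — Q cannot continue

bab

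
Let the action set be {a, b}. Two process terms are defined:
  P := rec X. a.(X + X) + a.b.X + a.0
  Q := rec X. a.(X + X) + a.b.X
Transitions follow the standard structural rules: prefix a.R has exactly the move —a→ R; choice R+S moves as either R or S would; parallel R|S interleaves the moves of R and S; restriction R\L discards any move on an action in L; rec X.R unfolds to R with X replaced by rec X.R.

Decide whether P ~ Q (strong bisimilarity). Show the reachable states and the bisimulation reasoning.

LTS(P): 4 reachable states
  m0 = rec X. a.(X + X) + a.b.X + a.0 | ··a··> m1, ··a··> m2, ··a··> m3
  m1 = (rec X. a.(X + X) + a.b.X + a.0) + (rec X. a.(X + X) + a.b.X + a.0) | ··a··> m1, ··a··> m2, ··a··> m3
  m2 = 0 | ·
  m3 = b.(rec X. a.(X + X) + a.b.X + a.0) | ··b··> m0
LTS(Q): 3 reachable states
  n0 = rec X. a.(X + X) + a.b.X | ··a··> n1, ··a··> n2
  n1 = (rec X. a.(X + X) + a.b.X) + (rec X. a.(X + X) + a.b.X) | ··a··> n1, ··a··> n2
  n2 = b.(rec X. a.(X + X) + a.b.X) | ··b··> n0
Bisimilarity quotient blocks:
  B0 = {m0, m1}
  B1 = {m2}
  B2 = {m3}
  B3 = {n0, n1}
  B4 = {n2}
m0 ∈ B0, n0 ∈ B3 → different blocks

not bisimilar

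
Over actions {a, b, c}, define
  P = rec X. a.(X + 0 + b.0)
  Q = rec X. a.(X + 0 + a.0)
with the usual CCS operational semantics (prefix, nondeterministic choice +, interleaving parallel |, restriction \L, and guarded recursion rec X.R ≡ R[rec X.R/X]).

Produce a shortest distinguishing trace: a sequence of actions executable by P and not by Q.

LTS(P): 3 reachable states
  p0 = rec X. a.(X + 0 + b.0) has moves --a--▸ p1
  p1 = (rec X. a.(X + 0 + b.0)) + 0 + b.0 has moves --a--▸ p1, --b--▸ p2
  p2 = 0 has moves stopped
LTS(Q): 3 reachable states
  q0 = rec X. a.(X + 0 + a.0) has moves --a--▸ q1
  q1 = (rec X. a.(X + 0 + a.0)) + 0 + a.0 has moves --a--▸ q1, --a--▸ q2
  q2 = 0 has moves stopped
Trace ⟨ab⟩ through P, begin at {p0}:
  step 1 (a): {p1}
  step 2 (b): {p2}
  ✓ P
Trace ⟨ab⟩ through Q, begin at {q0}:
  step 1 (a): {q1}
  step 2 (b): no successor for Q

ab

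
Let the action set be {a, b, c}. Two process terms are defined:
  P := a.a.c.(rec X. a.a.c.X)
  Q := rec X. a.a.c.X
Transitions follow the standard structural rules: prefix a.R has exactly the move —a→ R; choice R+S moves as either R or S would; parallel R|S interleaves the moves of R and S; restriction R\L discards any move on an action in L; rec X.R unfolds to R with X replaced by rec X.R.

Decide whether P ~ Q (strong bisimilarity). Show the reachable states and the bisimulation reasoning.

bisimilar

LTS(P): 4 reachable states
  m0 = a.a.c.(rec X. a.a.c.X) ⊢ —a→ m1
  m1 = a.c.(rec X. a.a.c.X) ⊢ —a→ m2
  m2 = c.(rec X. a.a.c.X) ⊢ —c→ m3
  m3 = rec X. a.a.c.X ⊢ —a→ m1
LTS(Q): 3 reachable states
  n0 = rec X. a.a.c.X ⊢ —a→ n1
  n1 = a.c.(rec X. a.a.c.X) ⊢ —a→ n2
  n2 = c.(rec X. a.a.c.X) ⊢ —c→ n0
Coarsest stable partition (strong bisimilarity classes):
  B0 = {m0, m3, n0}
  B1 = {m1, n1}
  B2 = {m2, n2}
m0 ∈ B0, n0 ∈ B0 → same block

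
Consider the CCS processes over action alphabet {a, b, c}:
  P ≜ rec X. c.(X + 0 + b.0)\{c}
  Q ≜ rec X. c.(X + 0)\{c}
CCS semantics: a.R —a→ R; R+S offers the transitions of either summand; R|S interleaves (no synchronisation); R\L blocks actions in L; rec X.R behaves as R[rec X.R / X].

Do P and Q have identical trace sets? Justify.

NO — witness ⟨cb⟩

P's transition system — 3 states:
  p0 = rec X. c.(X + 0 + b.0)\{c} :: --c--▸ p1
  p1 = ((rec X. c.(X + 0 + b.0)\{c}) + 0 + b.0)\{c} :: --b--▸ p2
  p2 = 0\{c} :: stopped
Q's transition system — 2 states:
  q0 = rec X. c.(X + 0)\{c} :: --c--▸ q1
  q1 = ((rec X. c.(X + 0)\{c}) + 0)\{c} :: stopped
Executing cb from P (initial set {p0}):
  [1] c ⇒ {p1}
  [2] b ⇒ {p2}
  — P admits the full trace.
Executing cb from Q (initial set {q0}):
  [1] c ⇒ {q1}
  [2] b ⇒ no successor for Q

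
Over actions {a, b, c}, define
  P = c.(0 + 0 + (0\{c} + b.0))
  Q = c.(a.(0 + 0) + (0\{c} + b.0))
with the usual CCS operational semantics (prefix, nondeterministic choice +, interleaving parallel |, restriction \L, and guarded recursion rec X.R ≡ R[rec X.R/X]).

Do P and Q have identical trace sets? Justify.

Reachable graph of P (3 states):
  s0 = c.(0 + 0 + (0\{c} + b.0)) ⊢ -c-> s1
  s1 = 0 + 0 + (0\{c} + b.0) ⊢ -b-> s2
  s2 = 0 ⊢ ·
Reachable graph of Q (4 states):
  t0 = c.(a.(0 + 0) + (0\{c} + b.0)) ⊢ -c-> t1
  t1 = a.(0 + 0) + (0\{c} + b.0) ⊢ -a-> t2, -b-> t3
  t2 = 0 + 0 ⊢ ·
  t3 = 0 ⊢ ·
Executing ca from Q (initial set {t0}):
  after c @ step 1: {t1}
  after a @ step 2: {t2}
  Q completes σ.
Executing ca from P (initial set {s0}):
  after c @ step 1: {s1}
  after a @ step 2: ∅  — P cannot continue

NO — witness ⟨ca⟩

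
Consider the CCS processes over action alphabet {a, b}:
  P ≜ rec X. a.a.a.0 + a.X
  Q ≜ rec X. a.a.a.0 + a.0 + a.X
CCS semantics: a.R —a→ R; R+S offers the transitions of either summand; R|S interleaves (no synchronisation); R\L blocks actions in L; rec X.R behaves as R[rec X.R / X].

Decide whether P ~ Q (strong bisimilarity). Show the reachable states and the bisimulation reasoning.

Reachable graph of P (4 states):
  p0 = rec X. a.a.a.0 + a.X has moves ··a··> p0, ··a··> p1
  p1 = a.a.0 has moves ··a··> p2
  p2 = a.0 has moves ··a··> p3
  p3 = 0 has moves stopped
Reachable graph of Q (4 states):
  q0 = rec X. a.a.a.0 + a.0 + a.X has moves ··a··> q0, ··a··> q1, ··a··> q2
  q1 = 0 has moves stopped
  q2 = a.a.0 has moves ··a··> q3
  q3 = a.0 has moves ··a··> q1
Bisimilarity quotient blocks:
  B0 = {p0}
  B1 = {p1, q2}
  B2 = {p2, q3}
  B3 = {p3, q1}
  B4 = {q0}
p0 ∈ B0, q0 ∈ B4 → different blocks

not bisimilar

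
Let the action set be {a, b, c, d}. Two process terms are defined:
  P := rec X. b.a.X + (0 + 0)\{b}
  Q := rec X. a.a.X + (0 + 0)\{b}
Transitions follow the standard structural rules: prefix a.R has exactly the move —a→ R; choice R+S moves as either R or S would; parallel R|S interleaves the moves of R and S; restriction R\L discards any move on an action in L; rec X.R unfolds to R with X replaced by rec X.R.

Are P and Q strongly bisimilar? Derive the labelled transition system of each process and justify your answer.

LTS(P): 2 reachable states
  s0 = rec X. b.a.X + (0 + 0)\{b} has moves —b→ s1
  s1 = a.(rec X. b.a.X + (0 + 0)\{b}) has moves —a→ s0
LTS(Q): 2 reachable states
  t0 = rec X. a.a.X + (0 + 0)\{b} has moves —a→ t1
  t1 = a.(rec X. a.a.X + (0 + 0)\{b}) has moves —a→ t0
Bisimilarity quotient blocks:
  B0 = {s0}
  B1 = {s1}
  B2 = {t0, t1}
s0 ∈ B0, t0 ∈ B2 → different blocks

NO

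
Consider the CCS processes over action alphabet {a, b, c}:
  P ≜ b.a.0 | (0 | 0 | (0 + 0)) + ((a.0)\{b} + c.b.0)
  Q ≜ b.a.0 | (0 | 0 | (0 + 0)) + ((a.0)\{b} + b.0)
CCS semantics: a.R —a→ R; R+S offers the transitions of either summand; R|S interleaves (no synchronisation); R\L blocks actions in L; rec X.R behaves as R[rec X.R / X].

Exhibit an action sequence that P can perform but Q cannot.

c

LTS(P): 6 reachable states
  m0 = b.a.0 | (0 | 0 | (0 + 0)) + ((a.0)\{b} + c.b.0) has moves —a→ m1, —b→ m2, —c→ m3
  m1 = 0\{b} has moves deadlocked
  m2 = a.0 | (0 | 0 | (0 + 0)) has moves —a→ m4
  m3 = b.0 has moves —b→ m5
  m4 = 0 | (0 | 0 | (0 + 0)) has moves deadlocked
  m5 = 0 has moves deadlocked
LTS(Q): 5 reachable states
  n0 = b.a.0 | (0 | 0 | (0 + 0)) + ((a.0)\{b} + b.0) has moves —a→ n1, —b→ n2, —b→ n3
  n1 = 0\{b} has moves deadlocked
  n2 = 0 has moves deadlocked
  n3 = a.0 | (0 | 0 | (0 + 0)) has moves —a→ n4
  n4 = 0 | (0 | 0 | (0 + 0)) has moves deadlocked
Run σ = ⟨c⟩ on P: start {m0}
  after c @ step 1: {m3}
  ✓ P
Run σ = ⟨c⟩ on Q: start {n0}
  after c @ step 1: ∅  — Q cannot continue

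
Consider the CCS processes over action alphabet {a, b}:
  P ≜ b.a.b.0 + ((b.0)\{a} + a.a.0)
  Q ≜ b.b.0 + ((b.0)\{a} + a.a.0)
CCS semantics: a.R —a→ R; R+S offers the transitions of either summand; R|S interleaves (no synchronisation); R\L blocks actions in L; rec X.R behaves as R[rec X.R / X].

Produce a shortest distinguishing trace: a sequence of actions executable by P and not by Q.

ba

Reachable graph of P (6 states):
  m0 = b.a.b.0 + ((b.0)\{a} + a.a.0) | ··a··> m1, ··b··> m2, ··b··> m3
  m1 = a.0 | ··a··> m4
  m2 = 0\{a} | ·
  m3 = a.b.0 | ··a··> m5
  m4 = 0 | ·
  m5 = b.0 | ··b··> m4
Reachable graph of Q (5 states):
  n0 = b.b.0 + ((b.0)\{a} + a.a.0) | ··a··> n1, ··b··> n2, ··b··> n3
  n1 = a.0 | ··a··> n4
  n2 = 0\{a} | ·
  n3 = b.0 | ··b··> n4
  n4 = 0 | ·
Run σ = ⟨ba⟩ on P: start {m0}
  [1] b ⇒ {m2, m3}
  [2] a ⇒ {m5}
  — P admits the full trace.
Run σ = ⟨ba⟩ on Q: start {n0}
  [1] b ⇒ {n2, n3}
  [2] a ⇒ ∅  — Q cannot continue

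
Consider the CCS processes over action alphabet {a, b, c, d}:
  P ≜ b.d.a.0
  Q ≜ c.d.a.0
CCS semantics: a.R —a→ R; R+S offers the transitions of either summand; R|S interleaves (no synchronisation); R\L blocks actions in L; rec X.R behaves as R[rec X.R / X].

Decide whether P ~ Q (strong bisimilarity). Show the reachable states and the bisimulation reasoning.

not bisimilar

Reachable graph of P (4 states):
  u0 = b.d.a.0 has moves ··b··> u1
  u1 = d.a.0 has moves ··d··> u2
  u2 = a.0 has moves ··a··> u3
  u3 = 0 has moves stopped
Reachable graph of Q (4 states):
  v0 = c.d.a.0 has moves ··c··> v1
  v1 = d.a.0 has moves ··d··> v2
  v2 = a.0 has moves ··a··> v3
  v3 = 0 has moves stopped
Coarsest stable partition (strong bisimilarity classes):
  B0 = {u0}
  B1 = {u1, v1}
  B2 = {u2, v2}
  B3 = {u3, v3}
  B4 = {v0}
u0 ∈ B0, v0 ∈ B4 → different blocks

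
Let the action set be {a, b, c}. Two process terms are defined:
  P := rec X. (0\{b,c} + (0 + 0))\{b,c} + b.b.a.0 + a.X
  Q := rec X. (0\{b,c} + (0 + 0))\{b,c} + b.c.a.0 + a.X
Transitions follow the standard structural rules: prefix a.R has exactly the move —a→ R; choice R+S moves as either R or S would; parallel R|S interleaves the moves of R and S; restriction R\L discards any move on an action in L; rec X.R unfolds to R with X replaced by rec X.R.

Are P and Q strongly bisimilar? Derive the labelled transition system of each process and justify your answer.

P ≁ Q

P's transition system — 4 states:
  m0 = rec X. (0\{b,c} + (0 + 0))\{b,c} + b.b.a.0 + a.X → --a--▸ m0, --b--▸ m1
  m1 = b.a.0 → --b--▸ m2
  m2 = a.0 → --a--▸ m3
  m3 = 0 → (no moves)
Q's transition system — 4 states:
  n0 = rec X. (0\{b,c} + (0 + 0))\{b,c} + b.c.a.0 + a.X → --a--▸ n0, --b--▸ n1
  n1 = c.a.0 → --c--▸ n2
  n2 = a.0 → --a--▸ n3
  n3 = 0 → (no moves)
Partition-refinement fixed point:
  B0 = {m0}
  B1 = {m1}
  B2 = {m2, n2}
  B3 = {m3, n3}
  B4 = {n0}
  B5 = {n1}
m0 ∈ B0, n0 ∈ B4 → different blocks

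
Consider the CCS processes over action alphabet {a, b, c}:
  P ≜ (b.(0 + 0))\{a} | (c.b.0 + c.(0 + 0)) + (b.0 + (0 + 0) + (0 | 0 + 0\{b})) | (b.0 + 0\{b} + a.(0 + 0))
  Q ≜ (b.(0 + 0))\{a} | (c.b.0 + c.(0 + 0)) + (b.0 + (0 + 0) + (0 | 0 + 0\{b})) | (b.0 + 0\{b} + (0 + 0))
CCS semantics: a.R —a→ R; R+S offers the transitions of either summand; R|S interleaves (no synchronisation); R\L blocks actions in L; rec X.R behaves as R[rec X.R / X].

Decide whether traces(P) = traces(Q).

traces(P) ≠ traces(Q) — witness ⟨a⟩

Reachable graph of P (13 states):
  m0 = (b.(0 + 0))\{a} | (c.b.0 + c.(0 + 0)) + (b.0 + (0 + 0) + (0 | 0 + 0\{b})) | (b.0 + 0\{b} + a.(0 + 0)) ⊢ —a→ m1, —b→ m2, —b→ m3, —b→ m4, —c→ m5, —c→ m6
  m1 = (b.0 + (0 + 0) + (0 | 0 + 0\{b})) | (0 + 0) ⊢ —b→ m7
  m2 = (0 + 0)\{a} | (c.b.0 + c.(0 + 0)) ⊢ —c→ m8, —c→ m9
  m3 = (b.0 + (0 + 0) + (0 | 0 + 0\{b})) | 0 ⊢ —b→ m10
  m4 = 0 | (b.0 + 0\{b} + a.(0 + 0)) ⊢ —a→ m7, —b→ m10
  m5 = (b.(0 + 0))\{a} | (0 + 0) ⊢ —b→ m8
  m6 = (b.(0 + 0))\{a} | b.0 ⊢ —b→ m11, —b→ m9
  m7 = 0 | (0 + 0) ⊢ ∅
  m8 = (0 + 0)\{a} | (0 + 0) ⊢ ∅
  m9 = (0 + 0)\{a} | b.0 ⊢ —b→ m12
  m10 = 0 | 0 ⊢ ∅
  m11 = (b.(0 + 0))\{a} | 0 ⊢ —b→ m12
  m12 = (0 + 0)\{a} | 0 ⊢ ∅
Reachable graph of Q (11 states):
  n0 = (b.(0 + 0))\{a} | (c.b.0 + c.(0 + 0)) + (b.0 + (0 + 0) + (0 | 0 + 0\{b})) | (b.0 + 0\{b} + (0 + 0)) ⊢ —b→ n1, —b→ n2, —b→ n3, —c→ n4, —c→ n5
  n1 = (0 + 0)\{a} | (c.b.0 + c.(0 + 0)) ⊢ —c→ n6, —c→ n7
  n2 = (b.0 + (0 + 0) + (0 | 0 + 0\{b})) | 0 ⊢ —b→ n8
  n3 = 0 | (b.0 + 0\{b} + (0 + 0)) ⊢ —b→ n8
  n4 = (b.(0 + 0))\{a} | (0 + 0) ⊢ —b→ n6
  n5 = (b.(0 + 0))\{a} | b.0 ⊢ —b→ n7, —b→ n9
  n6 = (0 + 0)\{a} | (0 + 0) ⊢ ∅
  n7 = (0 + 0)\{a} | b.0 ⊢ —b→ n10
  n8 = 0 | 0 ⊢ ∅
  n9 = (b.(0 + 0))\{a} | 0 ⊢ —b→ n10
  n10 = (0 + 0)\{a} | 0 ⊢ ∅
Run σ = ⟨a⟩ on P: start {m0}
  step 1 (a): {m1}
  — P admits the full trace.
Run σ = ⟨a⟩ on Q: start {n0}
  step 1 (a): no successor for Q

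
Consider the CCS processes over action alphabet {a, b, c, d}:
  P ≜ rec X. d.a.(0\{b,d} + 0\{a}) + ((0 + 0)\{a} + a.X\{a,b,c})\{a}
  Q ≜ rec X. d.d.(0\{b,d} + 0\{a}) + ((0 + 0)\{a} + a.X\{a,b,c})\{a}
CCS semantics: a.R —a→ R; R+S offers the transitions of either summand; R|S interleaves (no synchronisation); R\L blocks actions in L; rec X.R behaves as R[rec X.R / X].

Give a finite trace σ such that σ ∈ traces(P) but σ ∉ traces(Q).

Reachable graph of P (3 states):
  u0 = rec X. d.a.(0\{b,d} + 0\{a}) + ((0 + 0)\{a} + a.X\{a,b,c})\{a} → --d--▸ u1
  u1 = a.(0\{b,d} + 0\{a}) → --a--▸ u2
  u2 = 0\{b,d} + 0\{a} → ·
Reachable graph of Q (3 states):
  v0 = rec X. d.d.(0\{b,d} + 0\{a}) + ((0 + 0)\{a} + a.X\{a,b,c})\{a} → --d--▸ v1
  v1 = d.(0\{b,d} + 0\{a}) → --d--▸ v2
  v2 = 0\{b,d} + 0\{a} → ·
Run σ = ⟨da⟩ on P: start {u0}
  [1] d ⇒ {u1}
  [2] a ⇒ {u2}
  P completes σ.
Run σ = ⟨da⟩ on Q: start {v0}
  [1] d ⇒ {v1}
  [2] a ⇒ no successor for Q

da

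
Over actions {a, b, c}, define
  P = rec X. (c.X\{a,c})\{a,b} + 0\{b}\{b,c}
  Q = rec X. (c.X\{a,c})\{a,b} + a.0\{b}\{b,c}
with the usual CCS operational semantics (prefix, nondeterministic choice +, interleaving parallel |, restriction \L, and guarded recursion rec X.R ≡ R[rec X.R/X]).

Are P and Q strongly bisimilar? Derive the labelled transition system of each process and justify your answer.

LTS(P): 2 reachable states
  u0 = rec X. (c.X\{a,c})\{a,b} + 0\{b}\{b,c} | ··c··> u1
  u1 = (rec X. (c.X\{a,c})\{a,b} + 0\{b}\{b,c})\{a,c}\{a,b} | (no moves)
LTS(Q): 3 reachable states
  v0 = rec X. (c.X\{a,c})\{a,b} + a.0\{b}\{b,c} | ··a··> v1, ··c··> v2
  v1 = 0\{b}\{b,c} | (no moves)
  v2 = (rec X. (c.X\{a,c})\{a,b} + a.0\{b}\{b,c})\{a,c}\{a,b} | (no moves)
Partition-refinement fixed point:
  B0 = {u0}
  B1 = {u1, v1, v2}
  B2 = {v0}
u0 ∈ B0, v0 ∈ B2 → different blocks

NO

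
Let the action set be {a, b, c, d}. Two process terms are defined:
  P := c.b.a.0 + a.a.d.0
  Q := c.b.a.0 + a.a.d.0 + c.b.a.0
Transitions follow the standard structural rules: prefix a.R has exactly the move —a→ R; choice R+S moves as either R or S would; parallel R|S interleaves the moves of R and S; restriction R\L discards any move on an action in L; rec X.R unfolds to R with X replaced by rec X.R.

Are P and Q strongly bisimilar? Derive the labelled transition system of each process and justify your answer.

Reachable graph of P (6 states):
  s0 = c.b.a.0 + a.a.d.0 → —a→ s1, —c→ s2
  s1 = a.d.0 → —a→ s3
  s2 = b.a.0 → —b→ s4
  s3 = d.0 → —d→ s5
  s4 = a.0 → —a→ s5
  s5 = 0 → stopped
Reachable graph of Q (6 states):
  t0 = c.b.a.0 + a.a.d.0 + c.b.a.0 → —a→ t1, —c→ t2
  t1 = a.d.0 → —a→ t3
  t2 = b.a.0 → —b→ t4
  t3 = d.0 → —d→ t5
  t4 = a.0 → —a→ t5
  t5 = 0 → stopped
Coarsest stable partition (strong bisimilarity classes):
  B0 = {s0, t0}
  B1 = {s2, t2}
  B2 = {s4, t4}
  B3 = {s5, t5}
  B4 = {s1, t1}
  B5 = {s3, t3}
s0 ∈ B0, t0 ∈ B0 → same block

P ~ Q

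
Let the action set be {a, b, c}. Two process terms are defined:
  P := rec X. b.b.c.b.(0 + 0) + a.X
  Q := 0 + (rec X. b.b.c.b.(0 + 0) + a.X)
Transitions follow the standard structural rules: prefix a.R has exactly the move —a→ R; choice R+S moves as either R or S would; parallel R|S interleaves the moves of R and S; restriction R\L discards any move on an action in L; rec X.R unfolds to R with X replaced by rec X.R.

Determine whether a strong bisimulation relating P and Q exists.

P's transition system — 5 states:
  s0 = rec X. b.b.c.b.(0 + 0) + a.X :: ··a··> s0, ··b··> s1
  s1 = b.c.b.(0 + 0) :: ··b··> s2
  s2 = c.b.(0 + 0) :: ··c··> s3
  s3 = b.(0 + 0) :: ··b··> s4
  s4 = 0 + 0 :: (no moves)
Q's transition system — 6 states:
  t0 = 0 + (rec X. b.b.c.b.(0 + 0) + a.X) :: ··a··> t1, ··b··> t2
  t1 = rec X. b.b.c.b.(0 + 0) + a.X :: ··a··> t1, ··b··> t2
  t2 = b.c.b.(0 + 0) :: ··b··> t3
  t3 = c.b.(0 + 0) :: ··c··> t4
  t4 = b.(0 + 0) :: ··b··> t5
  t5 = 0 + 0 :: (no moves)
Coarsest stable partition (strong bisimilarity classes):
  B0 = {s0, t0, t1}
  B1 = {s1, t2}
  B2 = {s2, t3}
  B3 = {s3, t4}
  B4 = {s4, t5}
s0 ∈ B0, t0 ∈ B0 → same block

YES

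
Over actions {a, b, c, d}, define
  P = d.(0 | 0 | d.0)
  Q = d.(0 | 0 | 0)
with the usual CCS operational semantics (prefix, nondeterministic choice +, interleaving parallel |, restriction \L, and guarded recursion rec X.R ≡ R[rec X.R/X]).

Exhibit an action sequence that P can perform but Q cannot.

dd

P's transition system — 3 states:
  p0 = d.(0 | 0 | d.0) ⊢ ··d··> p1
  p1 = 0 | 0 | d.0 ⊢ ··d··> p2
  p2 = 0 | 0 | 0 ⊢ ∅
Q's transition system — 2 states:
  q0 = d.(0 | 0 | 0) ⊢ ··d··> q1
  q1 = 0 | 0 | 0 ⊢ ∅
Run σ = ⟨dd⟩ on P: start {p0}
  [1] d ⇒ {p1}
  [2] d ⇒ {p2}
  ✓ P
Run σ = ⟨dd⟩ on Q: start {q0}
  [1] d ⇒ {q1}
  [2] d ⇒ no successor for Q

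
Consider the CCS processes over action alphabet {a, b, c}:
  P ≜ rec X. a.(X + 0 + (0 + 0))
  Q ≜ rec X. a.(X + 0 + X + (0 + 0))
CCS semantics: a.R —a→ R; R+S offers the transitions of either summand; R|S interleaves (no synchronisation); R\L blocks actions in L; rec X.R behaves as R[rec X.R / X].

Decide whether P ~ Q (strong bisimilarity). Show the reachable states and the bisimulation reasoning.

P's transition system — 2 states:
  p0 = rec X. a.(X + 0 + (0 + 0)) ⊢ —a→ p1
  p1 = (rec X. a.(X + 0 + (0 + 0))) + 0 + (0 + 0) ⊢ —a→ p1
Q's transition system — 2 states:
  q0 = rec X. a.(X + 0 + X + (0 + 0)) ⊢ —a→ q1
  q1 = (rec X. a.(X + 0 + X + (0 + 0))) + 0 + (rec X. a.(X + 0 + X + (0 + 0))) + (0 + 0) ⊢ —a→ q1
Bisimilarity quotient blocks:
  B0 = {p0, p1, q0, q1}
p0 ∈ B0, q0 ∈ B0 → same block

bisimilar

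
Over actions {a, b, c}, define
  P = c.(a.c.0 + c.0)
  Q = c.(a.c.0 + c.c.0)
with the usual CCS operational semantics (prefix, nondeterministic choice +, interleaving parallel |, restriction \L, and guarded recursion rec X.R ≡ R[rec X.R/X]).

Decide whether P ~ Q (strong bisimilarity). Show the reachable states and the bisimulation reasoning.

Reachable graph of P (4 states):
  p0 = c.(a.c.0 + c.0) → =c=> p1
  p1 = a.c.0 + c.0 → =a=> p2, =c=> p3
  p2 = c.0 → =c=> p3
  p3 = 0 → ∅
Reachable graph of Q (4 states):
  q0 = c.(a.c.0 + c.c.0) → =c=> q1
  q1 = a.c.0 + c.c.0 → =a=> q2, =c=> q2
  q2 = c.0 → =c=> q3
  q3 = 0 → ∅
Bisimilarity quotient blocks:
  B0 = {p0}
  B1 = {p1}
  B2 = {p2, q2}
  B3 = {p3, q3}
  B4 = {q0}
  B5 = {q1}
p0 ∈ B0, q0 ∈ B4 → different blocks

not bisimilar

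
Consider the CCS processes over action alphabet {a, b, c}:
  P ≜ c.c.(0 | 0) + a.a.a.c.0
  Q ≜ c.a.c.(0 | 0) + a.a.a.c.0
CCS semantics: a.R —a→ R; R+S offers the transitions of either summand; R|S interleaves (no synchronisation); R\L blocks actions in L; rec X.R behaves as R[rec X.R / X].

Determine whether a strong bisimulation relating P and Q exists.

P ≁ Q

LTS(P): 7 reachable states
  p0 = c.c.(0 | 0) + a.a.a.c.0 :: =a=> p1, =c=> p2
  p1 = a.a.c.0 :: =a=> p3
  p2 = c.(0 | 0) :: =c=> p4
  p3 = a.c.0 :: =a=> p5
  p4 = 0 | 0 :: ·
  p5 = c.0 :: =c=> p6
  p6 = 0 :: ·
LTS(Q): 8 reachable states
  q0 = c.a.c.(0 | 0) + a.a.a.c.0 :: =a=> q1, =c=> q2
  q1 = a.a.c.0 :: =a=> q3
  q2 = a.c.(0 | 0) :: =a=> q4
  q3 = a.c.0 :: =a=> q5
  q4 = c.(0 | 0) :: =c=> q6
  q5 = c.0 :: =c=> q7
  q6 = 0 | 0 :: ·
  q7 = 0 :: ·
Partition-refinement fixed point:
  B0 = {p0}
  B1 = {p1, q1}
  B2 = {p3, q2, q3}
  B3 = {p2, p5, q4, q5}
  B4 = {p4, p6, q6, q7}
  B5 = {q0}
p0 ∈ B0, q0 ∈ B5 → different blocks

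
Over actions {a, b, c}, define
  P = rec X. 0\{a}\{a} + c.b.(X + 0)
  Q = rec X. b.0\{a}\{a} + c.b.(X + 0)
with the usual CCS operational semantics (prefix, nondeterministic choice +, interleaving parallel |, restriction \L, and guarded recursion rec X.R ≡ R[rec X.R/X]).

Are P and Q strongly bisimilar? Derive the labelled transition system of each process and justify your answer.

P ≁ Q

LTS(P): 3 reachable states
  s0 = rec X. 0\{a}\{a} + c.b.(X + 0) :: -c-> s1
  s1 = b.((rec X. 0\{a}\{a} + c.b.(X + 0)) + 0) :: -b-> s2
  s2 = (rec X. 0\{a}\{a} + c.b.(X + 0)) + 0 :: -c-> s1
LTS(Q): 4 reachable states
  t0 = rec X. b.0\{a}\{a} + c.b.(X + 0) :: -b-> t1, -c-> t2
  t1 = 0\{a}\{a} :: ∅
  t2 = b.((rec X. b.0\{a}\{a} + c.b.(X + 0)) + 0) :: -b-> t3
  t3 = (rec X. b.0\{a}\{a} + c.b.(X + 0)) + 0 :: -b-> t1, -c-> t2
Coarsest stable partition (strong bisimilarity classes):
  B0 = {s0, s2}
  B1 = {s1}
  B2 = {t0, t3}
  B3 = {t2}
  B4 = {t1}
s0 ∈ B0, t0 ∈ B2 → different blocks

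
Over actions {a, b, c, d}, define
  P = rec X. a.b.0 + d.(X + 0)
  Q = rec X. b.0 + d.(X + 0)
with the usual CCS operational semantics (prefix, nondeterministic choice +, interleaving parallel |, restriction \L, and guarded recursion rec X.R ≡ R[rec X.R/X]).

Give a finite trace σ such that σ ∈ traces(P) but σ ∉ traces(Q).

a

Reachable graph of P (4 states):
  m0 = rec X. a.b.0 + d.(X + 0) :: -a-> m1, -d-> m2
  m1 = b.0 :: -b-> m3
  m2 = (rec X. a.b.0 + d.(X + 0)) + 0 :: -a-> m1, -d-> m2
  m3 = 0 :: (no moves)
Reachable graph of Q (3 states):
  n0 = rec X. b.0 + d.(X + 0) :: -b-> n1, -d-> n2
  n1 = 0 :: (no moves)
  n2 = (rec X. b.0 + d.(X + 0)) + 0 :: -b-> n1, -d-> n2
Run σ = ⟨a⟩ on P: start {m0}
  step 1 (a): {m1}
  P completes σ.
Run σ = ⟨a⟩ on Q: start {n0}
  step 1 (a): ∅  — Q cannot continue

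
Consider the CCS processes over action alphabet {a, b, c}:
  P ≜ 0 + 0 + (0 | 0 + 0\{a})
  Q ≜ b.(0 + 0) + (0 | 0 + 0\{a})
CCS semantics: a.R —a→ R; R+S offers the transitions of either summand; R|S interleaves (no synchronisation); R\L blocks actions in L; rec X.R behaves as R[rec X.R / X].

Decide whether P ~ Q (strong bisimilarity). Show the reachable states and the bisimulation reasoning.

P's transition system — 1 states:
  p0 = 0 + 0 + (0 | 0 + 0\{a}) ⊢ (no moves)
Q's transition system — 2 states:
  q0 = b.(0 + 0) + (0 | 0 + 0\{a}) ⊢ --b--▸ q1
  q1 = 0 + 0 ⊢ (no moves)
Bisimilarity quotient blocks:
  B0 = {p0, q1}
  B1 = {q0}
p0 ∈ B0, q0 ∈ B1 → different blocks

NO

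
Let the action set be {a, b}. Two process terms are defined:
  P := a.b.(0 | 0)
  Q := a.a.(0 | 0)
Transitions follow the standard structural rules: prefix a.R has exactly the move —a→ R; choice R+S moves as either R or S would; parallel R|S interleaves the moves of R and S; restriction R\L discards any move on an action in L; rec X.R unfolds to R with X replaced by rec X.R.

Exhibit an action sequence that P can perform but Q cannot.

Reachable graph of P (3 states):
  p0 = a.b.(0 | 0) ⊢ -a-> p1
  p1 = b.(0 | 0) ⊢ -b-> p2
  p2 = 0 | 0 ⊢ (no moves)
Reachable graph of Q (3 states):
  q0 = a.a.(0 | 0) ⊢ -a-> q1
  q1 = a.(0 | 0) ⊢ -a-> q2
  q2 = 0 | 0 ⊢ (no moves)
Run σ = ⟨ab⟩ on P: start {p0}
  after a @ step 1: {p1}
  after b @ step 2: {p2}
  — P admits the full trace.
Run σ = ⟨ab⟩ on Q: start {q0}
  after a @ step 1: {q1}
  after b @ step 2: ∅  — Q cannot continue

ab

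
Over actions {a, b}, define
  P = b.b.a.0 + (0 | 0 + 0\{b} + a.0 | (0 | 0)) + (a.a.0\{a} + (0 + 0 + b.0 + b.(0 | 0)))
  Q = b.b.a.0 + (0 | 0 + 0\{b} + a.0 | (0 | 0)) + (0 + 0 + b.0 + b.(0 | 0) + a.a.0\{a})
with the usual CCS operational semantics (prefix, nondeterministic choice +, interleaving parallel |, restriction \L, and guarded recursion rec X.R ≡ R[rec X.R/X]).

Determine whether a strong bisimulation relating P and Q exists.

P ~ Q

LTS(P): 8 reachable states
  m0 = b.b.a.0 + (0 | 0 + 0\{b} + a.0 | (0 | 0)) + (a.a.0\{a} + (0 + 0 + b.0 + b.(0 | 0))) :: -a-> m1, -a-> m2, -b-> m3, -b-> m4, -b-> m5
  m1 = 0 | (0 | 0) :: stopped
  m2 = a.0\{a} :: -a-> m6
  m3 = 0 :: stopped
  m4 = 0 | 0 :: stopped
  m5 = b.a.0 :: -b-> m7
  m6 = 0\{a} :: stopped
  m7 = a.0 :: -a-> m3
LTS(Q): 8 reachable states
  n0 = b.b.a.0 + (0 | 0 + 0\{b} + a.0 | (0 | 0)) + (0 + 0 + b.0 + b.(0 | 0) + a.a.0\{a}) :: -a-> n1, -a-> n2, -b-> n3, -b-> n4, -b-> n5
  n1 = 0 | (0 | 0) :: stopped
  n2 = a.0\{a} :: -a-> n6
  n3 = 0 :: stopped
  n4 = 0 | 0 :: stopped
  n5 = b.a.0 :: -b-> n7
  n6 = 0\{a} :: stopped
  n7 = a.0 :: -a-> n3
Partition-refinement fixed point:
  B0 = {m0, n0}
  B1 = {m1, m3, m4, m6, n1, n3, n4, n6}
  B2 = {m5, n5}
  B3 = {m2, m7, n2, n7}
m0 ∈ B0, n0 ∈ B0 → same block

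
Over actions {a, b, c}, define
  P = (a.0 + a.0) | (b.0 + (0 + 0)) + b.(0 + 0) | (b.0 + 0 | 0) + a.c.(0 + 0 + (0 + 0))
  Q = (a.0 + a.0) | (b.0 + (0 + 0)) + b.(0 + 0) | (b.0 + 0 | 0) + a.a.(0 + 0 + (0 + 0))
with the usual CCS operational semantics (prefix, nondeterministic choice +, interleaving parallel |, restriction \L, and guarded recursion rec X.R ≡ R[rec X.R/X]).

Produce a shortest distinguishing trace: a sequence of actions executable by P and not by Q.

LTS(P): 9 reachable states
  u0 = (a.0 + a.0) | (b.0 + (0 + 0)) + b.(0 + 0) | (b.0 + 0 | 0) + a.c.(0 + 0 + (0 + 0)) :: —a→ u1, —a→ u2, —b→ u3, —b→ u4, —b→ u5
  u1 = 0 | (b.0 + (0 + 0)) :: —b→ u6
  u2 = c.(0 + 0 + (0 + 0)) :: —c→ u7
  u3 = (0 + 0) | (b.0 + 0 | 0) :: —b→ u8
  u4 = (a.0 + a.0) | 0 :: —a→ u6
  u5 = b.(0 + 0) | 0 :: —b→ u8
  u6 = 0 | 0 :: ·
  u7 = 0 + 0 + (0 + 0) :: ·
  u8 = (0 + 0) | 0 :: ·
LTS(Q): 9 reachable states
  v0 = (a.0 + a.0) | (b.0 + (0 + 0)) + b.(0 + 0) | (b.0 + 0 | 0) + a.a.(0 + 0 + (0 + 0)) :: —a→ v1, —a→ v2, —b→ v3, —b→ v4, —b→ v5
  v1 = 0 | (b.0 + (0 + 0)) :: —b→ v6
  v2 = a.(0 + 0 + (0 + 0)) :: —a→ v7
  v3 = (0 + 0) | (b.0 + 0 | 0) :: —b→ v8
  v4 = (a.0 + a.0) | 0 :: —a→ v6
  v5 = b.(0 + 0) | 0 :: —b→ v8
  v6 = 0 | 0 :: ·
  v7 = 0 + 0 + (0 + 0) :: ·
  v8 = (0 + 0) | 0 :: ·
Executing ac from P (initial set {u0}):
  [1] a ⇒ {u1, u2}
  [2] c ⇒ {u7}
  P completes σ.
Executing ac from Q (initial set {v0}):
  [1] a ⇒ {v1, v2}
  [2] c ⇒ ∅  — Q cannot continue

ac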